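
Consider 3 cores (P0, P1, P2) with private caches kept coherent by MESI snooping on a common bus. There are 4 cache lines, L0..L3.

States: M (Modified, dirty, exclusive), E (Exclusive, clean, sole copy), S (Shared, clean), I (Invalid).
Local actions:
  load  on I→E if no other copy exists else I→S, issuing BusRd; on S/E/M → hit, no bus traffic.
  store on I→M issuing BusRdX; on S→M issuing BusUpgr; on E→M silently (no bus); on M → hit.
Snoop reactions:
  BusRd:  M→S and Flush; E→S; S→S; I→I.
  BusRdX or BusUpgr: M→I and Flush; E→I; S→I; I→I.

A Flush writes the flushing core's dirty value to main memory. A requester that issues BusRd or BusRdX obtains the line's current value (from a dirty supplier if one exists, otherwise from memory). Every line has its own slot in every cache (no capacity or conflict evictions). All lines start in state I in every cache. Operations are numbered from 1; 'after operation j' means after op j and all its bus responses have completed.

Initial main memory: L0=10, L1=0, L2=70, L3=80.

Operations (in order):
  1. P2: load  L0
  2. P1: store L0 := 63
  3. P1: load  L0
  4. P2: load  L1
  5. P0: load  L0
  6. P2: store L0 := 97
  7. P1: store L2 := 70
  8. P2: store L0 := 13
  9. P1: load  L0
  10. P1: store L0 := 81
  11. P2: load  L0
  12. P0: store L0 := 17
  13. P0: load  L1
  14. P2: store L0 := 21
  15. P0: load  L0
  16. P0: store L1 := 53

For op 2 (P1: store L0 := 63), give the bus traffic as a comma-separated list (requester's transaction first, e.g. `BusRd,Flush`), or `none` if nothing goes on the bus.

1. P2: load  L0  bus=[BusRd]  L0: P0=I P1=I P2=E  mem[L0]=10
2. P1: store L0 := 63  bus=[BusRdX]  L0: P0=I P1=M P2=I  mem[L0]=10
3. P1: load  L0  bus=[-]  L0: P0=I P1=M P2=I  mem[L0]=10
4. P2: load  L1  bus=[BusRd]  L1: P0=I P1=I P2=E  mem[L1]=0
5. P0: load  L0  bus=[BusRd,Flush]  L0: P0=S P1=S P2=I  mem[L0]=63
6. P2: store L0 := 97  bus=[BusRdX]  L0: P0=I P1=I P2=M  mem[L0]=63
7. P1: store L2 := 70  bus=[BusRdX]  L2: P0=I P1=M P2=I  mem[L2]=70
8. P2: store L0 := 13  bus=[-]  L0: P0=I P1=I P2=M  mem[L0]=63
9. P1: load  L0  bus=[BusRd,Flush]  L0: P0=I P1=S P2=S  mem[L0]=13
10. P1: store L0 := 81  bus=[BusUpgr]  L0: P0=I P1=M P2=I  mem[L0]=13
11. P2: load  L0  bus=[BusRd,Flush]  L0: P0=I P1=S P2=S  mem[L0]=81
12. P0: store L0 := 17  bus=[BusRdX]  L0: P0=M P1=I P2=I  mem[L0]=81
13. P0: load  L1  bus=[BusRd]  L1: P0=S P1=I P2=S  mem[L1]=0
14. P2: store L0 := 21  bus=[BusRdX,Flush]  L0: P0=I P1=I P2=M  mem[L0]=17
15. P0: load  L0  bus=[BusRd,Flush]  L0: P0=S P1=I P2=S  mem[L0]=21
16. P0: store L1 := 53  bus=[BusUpgr]  L1: P0=M P1=I P2=I  mem[L1]=0

bus = BusRdX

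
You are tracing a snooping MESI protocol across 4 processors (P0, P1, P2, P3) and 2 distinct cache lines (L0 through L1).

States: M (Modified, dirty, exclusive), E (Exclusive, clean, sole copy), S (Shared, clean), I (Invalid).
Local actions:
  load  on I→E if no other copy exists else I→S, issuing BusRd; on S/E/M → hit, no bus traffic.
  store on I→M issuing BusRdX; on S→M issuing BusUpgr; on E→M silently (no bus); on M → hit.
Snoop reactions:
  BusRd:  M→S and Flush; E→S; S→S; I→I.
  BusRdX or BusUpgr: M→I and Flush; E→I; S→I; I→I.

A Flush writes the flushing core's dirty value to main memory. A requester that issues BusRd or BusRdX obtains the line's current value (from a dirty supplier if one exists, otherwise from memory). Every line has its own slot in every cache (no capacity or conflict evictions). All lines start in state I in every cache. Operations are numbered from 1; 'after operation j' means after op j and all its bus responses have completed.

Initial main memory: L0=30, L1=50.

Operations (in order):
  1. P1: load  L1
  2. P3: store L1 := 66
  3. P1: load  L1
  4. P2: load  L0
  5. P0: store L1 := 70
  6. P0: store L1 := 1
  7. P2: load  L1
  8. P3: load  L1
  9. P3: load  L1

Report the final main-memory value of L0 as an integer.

1. P1: load  L1  bus=[BusRd]  L1: P0=I P1=E P2=I P3=I  mem[L1]=50
2. P3: store L1 := 66  bus=[BusRdX]  L1: P0=I P1=I P2=I P3=M  mem[L1]=50
3. P1: load  L1  bus=[BusRd,Flush]  L1: P0=I P1=S P2=I P3=S  mem[L1]=66
4. P2: load  L0  bus=[BusRd]  L0: P0=I P1=I P2=E P3=I  mem[L0]=30
5. P0: store L1 := 70  bus=[BusRdX]  L1: P0=M P1=I P2=I P3=I  mem[L1]=66
6. P0: store L1 := 1  bus=[-]  L1: P0=M P1=I P2=I P3=I  mem[L1]=66
7. P2: load  L1  bus=[BusRd,Flush]  L1: P0=S P1=I P2=S P3=I  mem[L1]=1
8. P3: load  L1  bus=[BusRd]  L1: P0=S P1=I P2=S P3=S  mem[L1]=1
9. P3: load  L1  bus=[-]  L1: P0=S P1=I P2=S P3=S  mem[L1]=1

memory[L0] = 30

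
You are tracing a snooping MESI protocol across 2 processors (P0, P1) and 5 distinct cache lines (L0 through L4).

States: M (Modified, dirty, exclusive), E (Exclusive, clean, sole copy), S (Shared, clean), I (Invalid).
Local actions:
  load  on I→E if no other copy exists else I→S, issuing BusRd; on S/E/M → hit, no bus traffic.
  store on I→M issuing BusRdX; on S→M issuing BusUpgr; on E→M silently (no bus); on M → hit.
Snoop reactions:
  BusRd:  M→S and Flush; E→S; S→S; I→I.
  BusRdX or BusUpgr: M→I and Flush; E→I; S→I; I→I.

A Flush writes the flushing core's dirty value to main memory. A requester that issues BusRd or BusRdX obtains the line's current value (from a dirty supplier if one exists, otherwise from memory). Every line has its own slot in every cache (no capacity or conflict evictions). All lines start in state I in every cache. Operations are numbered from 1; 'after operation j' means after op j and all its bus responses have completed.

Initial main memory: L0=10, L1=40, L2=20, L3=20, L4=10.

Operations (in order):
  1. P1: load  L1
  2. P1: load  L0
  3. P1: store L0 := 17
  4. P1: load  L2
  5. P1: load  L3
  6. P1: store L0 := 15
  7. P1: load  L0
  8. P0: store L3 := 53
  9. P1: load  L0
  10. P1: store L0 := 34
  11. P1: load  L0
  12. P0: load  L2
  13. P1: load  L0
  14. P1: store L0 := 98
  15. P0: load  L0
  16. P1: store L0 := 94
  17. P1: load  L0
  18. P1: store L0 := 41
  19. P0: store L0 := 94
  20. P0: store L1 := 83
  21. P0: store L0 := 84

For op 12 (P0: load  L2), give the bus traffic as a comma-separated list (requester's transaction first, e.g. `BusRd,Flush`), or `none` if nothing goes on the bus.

bus = BusRd

step 1: P1: load  L1  ⟶  IE  (L1)  txn=BusRd  M[L1]=40
step 2: P1: load  L0  ⟶  IE  (L0)  txn=BusRd  M[L0]=10
step 3: P1: store L0 := 17  ⟶  IM  (L0)  txn=∅  M[L0]=10
step 4: P1: load  L2  ⟶  IE  (L2)  txn=BusRd  M[L2]=20
step 5: P1: load  L3  ⟶  IE  (L3)  txn=BusRd  M[L3]=20
step 6: P1: store L0 := 15  ⟶  IM  (L0)  txn=∅  M[L0]=10
step 7: P1: load  L0  ⟶  IM  (L0)  txn=∅  M[L0]=10
step 8: P0: store L3 := 53  ⟶  MI  (L3)  txn=BusRdX  M[L3]=20
step 9: P1: load  L0  ⟶  IM  (L0)  txn=∅  M[L0]=10
step 10: P1: store L0 := 34  ⟶  IM  (L0)  txn=∅  M[L0]=10
step 11: P1: load  L0  ⟶  IM  (L0)  txn=∅  M[L0]=10
step 12: P0: load  L2  ⟶  SS  (L2)  txn=BusRd  M[L2]=20
step 13: P1: load  L0  ⟶  IM  (L0)  txn=∅  M[L0]=10
step 14: P1: store L0 := 98  ⟶  IM  (L0)  txn=∅  M[L0]=10
step 15: P0: load  L0  ⟶  SS  (L0)  txn=BusRd+Flush  M[L0]=98
step 16: P1: store L0 := 94  ⟶  IM  (L0)  txn=BusUpgr  M[L0]=98
step 17: P1: load  L0  ⟶  IM  (L0)  txn=∅  M[L0]=98
step 18: P1: store L0 := 41  ⟶  IM  (L0)  txn=∅  M[L0]=98
step 19: P0: store L0 := 94  ⟶  MI  (L0)  txn=BusRdX+Flush  M[L0]=41
step 20: P0: store L1 := 83  ⟶  MI  (L1)  txn=BusRdX  M[L1]=40
step 21: P0: store L0 := 84  ⟶  MI  (L0)  txn=∅  M[L0]=41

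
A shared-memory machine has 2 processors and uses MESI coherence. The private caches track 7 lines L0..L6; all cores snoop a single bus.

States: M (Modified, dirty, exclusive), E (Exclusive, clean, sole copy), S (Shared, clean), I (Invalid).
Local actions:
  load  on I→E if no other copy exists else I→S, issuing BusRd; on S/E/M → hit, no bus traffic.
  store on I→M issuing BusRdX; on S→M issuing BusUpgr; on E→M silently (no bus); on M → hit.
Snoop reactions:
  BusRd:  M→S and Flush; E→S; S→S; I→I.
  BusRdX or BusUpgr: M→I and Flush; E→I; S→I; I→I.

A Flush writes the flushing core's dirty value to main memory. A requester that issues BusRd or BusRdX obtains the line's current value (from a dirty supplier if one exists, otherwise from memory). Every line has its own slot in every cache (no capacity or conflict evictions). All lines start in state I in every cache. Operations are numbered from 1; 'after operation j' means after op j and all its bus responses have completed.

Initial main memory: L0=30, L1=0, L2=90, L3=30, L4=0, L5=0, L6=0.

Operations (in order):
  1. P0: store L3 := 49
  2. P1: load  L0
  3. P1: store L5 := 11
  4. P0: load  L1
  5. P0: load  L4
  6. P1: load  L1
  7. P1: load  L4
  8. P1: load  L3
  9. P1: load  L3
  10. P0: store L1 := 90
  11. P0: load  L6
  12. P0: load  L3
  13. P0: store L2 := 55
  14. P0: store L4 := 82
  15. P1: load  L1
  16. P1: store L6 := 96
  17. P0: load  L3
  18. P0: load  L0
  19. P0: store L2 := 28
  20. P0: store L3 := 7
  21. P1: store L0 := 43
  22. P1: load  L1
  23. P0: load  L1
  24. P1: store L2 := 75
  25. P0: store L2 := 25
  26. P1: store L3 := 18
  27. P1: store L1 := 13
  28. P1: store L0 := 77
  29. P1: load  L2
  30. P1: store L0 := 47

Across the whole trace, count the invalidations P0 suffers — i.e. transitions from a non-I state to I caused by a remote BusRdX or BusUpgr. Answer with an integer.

step 1: P0: store L3 := 49  ⟶  MI  (L3)  txn=BusRdX  M[L3]=30
step 2: P1: load  L0  ⟶  IE  (L0)  txn=BusRd  M[L0]=30
step 3: P1: store L5 := 11  ⟶  IM  (L5)  txn=BusRdX  M[L5]=0
step 4: P0: load  L1  ⟶  EI  (L1)  txn=BusRd  M[L1]=0
step 5: P0: load  L4  ⟶  EI  (L4)  txn=BusRd  M[L4]=0
step 6: P1: load  L1  ⟶  SS  (L1)  txn=BusRd  M[L1]=0
step 7: P1: load  L4  ⟶  SS  (L4)  txn=BusRd  M[L4]=0
step 8: P1: load  L3  ⟶  SS  (L3)  txn=BusRd+Flush  M[L3]=49
step 9: P1: load  L3  ⟶  SS  (L3)  txn=∅  M[L3]=49
step 10: P0: store L1 := 90  ⟶  MI  (L1)  txn=BusUpgr  M[L1]=0
step 11: P0: load  L6  ⟶  EI  (L6)  txn=BusRd  M[L6]=0
step 12: P0: load  L3  ⟶  SS  (L3)  txn=∅  M[L3]=49
step 13: P0: store L2 := 55  ⟶  MI  (L2)  txn=BusRdX  M[L2]=90
step 14: P0: store L4 := 82  ⟶  MI  (L4)  txn=BusUpgr  M[L4]=0
step 15: P1: load  L1  ⟶  SS  (L1)  txn=BusRd+Flush  M[L1]=90
step 16: P1: store L6 := 96  ⟶  IM  (L6)  txn=BusRdX  M[L6]=0
step 17: P0: load  L3  ⟶  SS  (L3)  txn=∅  M[L3]=49
step 18: P0: load  L0  ⟶  SS  (L0)  txn=BusRd  M[L0]=30
step 19: P0: store L2 := 28  ⟶  MI  (L2)  txn=∅  M[L2]=90
step 20: P0: store L3 := 7  ⟶  MI  (L3)  txn=BusUpgr  M[L3]=49
step 21: P1: store L0 := 43  ⟶  IM  (L0)  txn=BusUpgr  M[L0]=30
step 22: P1: load  L1  ⟶  SS  (L1)  txn=∅  M[L1]=90
step 23: P0: load  L1  ⟶  SS  (L1)  txn=∅  M[L1]=90
step 24: P1: store L2 := 75  ⟶  IM  (L2)  txn=BusRdX+Flush  M[L2]=28
step 25: P0: store L2 := 25  ⟶  MI  (L2)  txn=BusRdX+Flush  M[L2]=75
step 26: P1: store L3 := 18  ⟶  IM  (L3)  txn=BusRdX+Flush  M[L3]=7
step 27: P1: store L1 := 13  ⟶  IM  (L1)  txn=BusUpgr  M[L1]=90
step 28: P1: store L0 := 77  ⟶  IM  (L0)  txn=∅  M[L0]=30
step 29: P1: load  L2  ⟶  SS  (L2)  txn=BusRd+Flush  M[L2]=25
step 30: P1: store L0 := 47  ⟶  IM  (L0)  txn=∅  M[L0]=30

invalidations = 5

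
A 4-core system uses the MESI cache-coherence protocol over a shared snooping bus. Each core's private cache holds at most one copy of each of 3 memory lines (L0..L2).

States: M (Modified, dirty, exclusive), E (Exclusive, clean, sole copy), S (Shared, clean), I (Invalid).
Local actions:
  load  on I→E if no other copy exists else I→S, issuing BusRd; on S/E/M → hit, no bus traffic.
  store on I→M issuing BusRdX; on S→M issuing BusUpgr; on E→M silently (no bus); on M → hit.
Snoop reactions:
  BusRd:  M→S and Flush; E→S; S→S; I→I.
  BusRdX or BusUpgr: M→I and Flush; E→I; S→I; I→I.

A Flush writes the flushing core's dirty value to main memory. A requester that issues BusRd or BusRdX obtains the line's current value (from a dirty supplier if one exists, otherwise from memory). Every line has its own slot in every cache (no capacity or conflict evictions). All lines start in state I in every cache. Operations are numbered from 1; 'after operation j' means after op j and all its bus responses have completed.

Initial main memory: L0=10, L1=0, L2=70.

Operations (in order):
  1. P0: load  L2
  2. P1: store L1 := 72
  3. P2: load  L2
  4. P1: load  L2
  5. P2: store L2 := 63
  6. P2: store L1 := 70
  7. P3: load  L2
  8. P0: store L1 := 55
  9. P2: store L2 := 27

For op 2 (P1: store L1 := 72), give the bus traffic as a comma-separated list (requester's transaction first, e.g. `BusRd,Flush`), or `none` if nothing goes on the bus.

bus = BusRdX

step 1: P0: load  L2  ⟶  EIII  (L2)  txn=BusRd  M[L2]=70
step 2: P1: store L1 := 72  ⟶  IMII  (L1)  txn=BusRdX  M[L1]=0
step 3: P2: load  L2  ⟶  SISI  (L2)  txn=BusRd  M[L2]=70
step 4: P1: load  L2  ⟶  SSSI  (L2)  txn=BusRd  M[L2]=70
step 5: P2: store L2 := 63  ⟶  IIMI  (L2)  txn=BusUpgr  M[L2]=70
step 6: P2: store L1 := 70  ⟶  IIMI  (L1)  txn=BusRdX+Flush  M[L1]=72
step 7: P3: load  L2  ⟶  IISS  (L2)  txn=BusRd+Flush  M[L2]=63
step 8: P0: store L1 := 55  ⟶  MIII  (L1)  txn=BusRdX+Flush  M[L1]=70
step 9: P2: store L2 := 27  ⟶  IIMI  (L2)  txn=BusUpgr  M[L2]=63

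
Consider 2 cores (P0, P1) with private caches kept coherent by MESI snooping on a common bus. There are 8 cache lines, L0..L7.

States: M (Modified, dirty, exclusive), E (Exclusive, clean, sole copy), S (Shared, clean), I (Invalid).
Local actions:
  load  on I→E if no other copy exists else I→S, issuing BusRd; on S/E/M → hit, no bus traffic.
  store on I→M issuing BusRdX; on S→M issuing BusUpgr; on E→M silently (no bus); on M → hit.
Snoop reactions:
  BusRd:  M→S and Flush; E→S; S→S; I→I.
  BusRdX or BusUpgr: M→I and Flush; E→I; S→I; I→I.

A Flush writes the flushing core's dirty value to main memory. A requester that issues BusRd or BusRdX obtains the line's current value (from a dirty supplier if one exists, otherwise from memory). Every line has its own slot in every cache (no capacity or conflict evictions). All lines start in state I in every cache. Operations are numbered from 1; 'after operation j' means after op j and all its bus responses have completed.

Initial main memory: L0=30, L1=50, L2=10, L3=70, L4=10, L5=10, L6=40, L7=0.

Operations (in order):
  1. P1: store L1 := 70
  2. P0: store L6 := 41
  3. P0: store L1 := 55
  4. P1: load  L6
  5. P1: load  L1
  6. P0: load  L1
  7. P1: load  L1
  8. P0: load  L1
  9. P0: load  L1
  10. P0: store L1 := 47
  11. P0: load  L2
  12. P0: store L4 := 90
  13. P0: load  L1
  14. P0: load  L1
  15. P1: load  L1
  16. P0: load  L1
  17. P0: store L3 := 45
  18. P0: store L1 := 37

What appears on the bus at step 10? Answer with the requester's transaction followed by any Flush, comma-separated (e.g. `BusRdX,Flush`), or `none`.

bus = BusUpgr

  op1 P1: store L1 := 70 → I/M on L1; bus BusRdX; mem=50
  op2 P0: store L6 := 41 → M/I on L6; bus BusRdX; mem=40
  op3 P0: store L1 := 55 → M/I on L1; bus BusRdX Flush; mem=70
  op4 P1: load  L6 → S/S on L6; bus BusRd Flush; mem=41
  op5 P1: load  L1 → S/S on L1; bus BusRd Flush; mem=55
  op6 P0: load  L1 → S/S on L1; bus (none); mem=55
  op7 P1: load  L1 → S/S on L1; bus (none); mem=55
  op8 P0: load  L1 → S/S on L1; bus (none); mem=55
  op9 P0: load  L1 → S/S on L1; bus (none); mem=55
  op10 P0: store L1 := 47 → M/I on L1; bus BusUpgr; mem=55
  op11 P0: load  L2 → E/I on L2; bus BusRd; mem=10
  op12 P0: store L4 := 90 → M/I on L4; bus BusRdX; mem=10
  op13 P0: load  L1 → M/I on L1; bus (none); mem=55
  op14 P0: load  L1 → M/I on L1; bus (none); mem=55
  op15 P1: load  L1 → S/S on L1; bus BusRd Flush; mem=47
  op16 P0: load  L1 → S/S on L1; bus (none); mem=47
  op17 P0: store L3 := 45 → M/I on L3; bus BusRdX; mem=70
  op18 P0: store L1 := 37 → M/I on L1; bus BusUpgr; mem=47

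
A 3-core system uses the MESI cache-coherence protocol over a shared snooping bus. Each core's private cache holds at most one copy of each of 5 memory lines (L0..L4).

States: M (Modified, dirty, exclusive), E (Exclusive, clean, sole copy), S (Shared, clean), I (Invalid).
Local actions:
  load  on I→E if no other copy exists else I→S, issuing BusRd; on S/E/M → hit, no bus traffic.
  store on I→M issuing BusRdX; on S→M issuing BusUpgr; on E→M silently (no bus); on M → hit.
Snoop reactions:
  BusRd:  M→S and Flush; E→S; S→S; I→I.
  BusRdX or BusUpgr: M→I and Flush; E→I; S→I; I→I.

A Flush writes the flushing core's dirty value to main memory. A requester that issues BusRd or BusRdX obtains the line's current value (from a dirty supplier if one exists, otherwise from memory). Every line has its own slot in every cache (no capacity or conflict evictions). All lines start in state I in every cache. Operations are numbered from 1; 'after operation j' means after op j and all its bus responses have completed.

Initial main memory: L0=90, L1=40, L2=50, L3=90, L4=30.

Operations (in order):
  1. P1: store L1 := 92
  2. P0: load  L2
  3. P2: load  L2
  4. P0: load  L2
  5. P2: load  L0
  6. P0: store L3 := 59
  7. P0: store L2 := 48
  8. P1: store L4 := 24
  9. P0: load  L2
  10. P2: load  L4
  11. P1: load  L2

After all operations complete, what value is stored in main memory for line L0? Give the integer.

  op1 P1: store L1 := 92 → I/M/I on L1; bus BusRdX; mem=40
  op2 P0: load  L2 → E/I/I on L2; bus BusRd; mem=50
  op3 P2: load  L2 → S/I/S on L2; bus BusRd; mem=50
  op4 P0: load  L2 → S/I/S on L2; bus (none); mem=50
  op5 P2: load  L0 → I/I/E on L0; bus BusRd; mem=90
  op6 P0: store L3 := 59 → M/I/I on L3; bus BusRdX; mem=90
  op7 P0: store L2 := 48 → M/I/I on L2; bus BusUpgr; mem=50
  op8 P1: store L4 := 24 → I/M/I on L4; bus BusRdX; mem=30
  op9 P0: load  L2 → M/I/I on L2; bus (none); mem=50
  op10 P2: load  L4 → I/S/S on L4; bus BusRd Flush; mem=24
  op11 P1: load  L2 → S/S/I on L2; bus BusRd Flush; mem=48

memory[L0] = 90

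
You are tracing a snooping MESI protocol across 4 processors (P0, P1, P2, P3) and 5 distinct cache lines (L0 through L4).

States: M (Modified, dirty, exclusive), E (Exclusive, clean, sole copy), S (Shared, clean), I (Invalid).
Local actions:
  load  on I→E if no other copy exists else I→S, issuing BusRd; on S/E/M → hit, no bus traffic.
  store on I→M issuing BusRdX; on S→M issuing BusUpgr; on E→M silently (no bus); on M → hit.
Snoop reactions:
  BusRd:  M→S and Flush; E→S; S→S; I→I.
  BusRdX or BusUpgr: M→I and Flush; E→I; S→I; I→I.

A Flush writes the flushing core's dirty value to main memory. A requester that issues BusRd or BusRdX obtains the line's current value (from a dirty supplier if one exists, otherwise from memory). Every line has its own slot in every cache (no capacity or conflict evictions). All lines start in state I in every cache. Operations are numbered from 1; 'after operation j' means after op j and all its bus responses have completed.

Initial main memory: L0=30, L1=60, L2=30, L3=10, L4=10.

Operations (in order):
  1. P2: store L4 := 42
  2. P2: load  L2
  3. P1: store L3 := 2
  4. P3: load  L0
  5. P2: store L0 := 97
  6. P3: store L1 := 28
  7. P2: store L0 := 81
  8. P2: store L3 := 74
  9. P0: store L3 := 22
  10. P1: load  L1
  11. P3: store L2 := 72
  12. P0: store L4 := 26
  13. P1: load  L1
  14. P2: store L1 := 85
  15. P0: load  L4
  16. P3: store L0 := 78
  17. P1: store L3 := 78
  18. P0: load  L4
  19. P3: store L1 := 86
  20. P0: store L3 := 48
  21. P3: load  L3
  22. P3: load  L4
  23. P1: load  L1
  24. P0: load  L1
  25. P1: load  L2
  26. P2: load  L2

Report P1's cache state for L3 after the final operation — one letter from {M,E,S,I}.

state = I

step 1: P2: store L4 := 42  ⟶  IIMI  (L4)  txn=BusRdX  M[L4]=10
step 2: P2: load  L2  ⟶  IIEI  (L2)  txn=BusRd  M[L2]=30
step 3: P1: store L3 := 2  ⟶  IMII  (L3)  txn=BusRdX  M[L3]=10
step 4: P3: load  L0  ⟶  IIIE  (L0)  txn=BusRd  M[L0]=30
step 5: P2: store L0 := 97  ⟶  IIMI  (L0)  txn=BusRdX  M[L0]=30
step 6: P3: store L1 := 28  ⟶  IIIM  (L1)  txn=BusRdX  M[L1]=60
step 7: P2: store L0 := 81  ⟶  IIMI  (L0)  txn=∅  M[L0]=30
step 8: P2: store L3 := 74  ⟶  IIMI  (L3)  txn=BusRdX+Flush  M[L3]=2
step 9: P0: store L3 := 22  ⟶  MIII  (L3)  txn=BusRdX+Flush  M[L3]=74
step 10: P1: load  L1  ⟶  ISIS  (L1)  txn=BusRd+Flush  M[L1]=28
step 11: P3: store L2 := 72  ⟶  IIIM  (L2)  txn=BusRdX  M[L2]=30
step 12: P0: store L4 := 26  ⟶  MIII  (L4)  txn=BusRdX+Flush  M[L4]=42
step 13: P1: load  L1  ⟶  ISIS  (L1)  txn=∅  M[L1]=28
step 14: P2: store L1 := 85  ⟶  IIMI  (L1)  txn=BusRdX  M[L1]=28
step 15: P0: load  L4  ⟶  MIII  (L4)  txn=∅  M[L4]=42
step 16: P3: store L0 := 78  ⟶  IIIM  (L0)  txn=BusRdX+Flush  M[L0]=81
step 17: P1: store L3 := 78  ⟶  IMII  (L3)  txn=BusRdX+Flush  M[L3]=22
step 18: P0: load  L4  ⟶  MIII  (L4)  txn=∅  M[L4]=42
step 19: P3: store L1 := 86  ⟶  IIIM  (L1)  txn=BusRdX+Flush  M[L1]=85
step 20: P0: store L3 := 48  ⟶  MIII  (L3)  txn=BusRdX+Flush  M[L3]=78
step 21: P3: load  L3  ⟶  SIIS  (L3)  txn=BusRd+Flush  M[L3]=48
step 22: P3: load  L4  ⟶  SIIS  (L4)  txn=BusRd+Flush  M[L4]=26
step 23: P1: load  L1  ⟶  ISIS  (L1)  txn=BusRd+Flush  M[L1]=86
step 24: P0: load  L1  ⟶  SSIS  (L1)  txn=BusRd  M[L1]=86
step 25: P1: load  L2  ⟶  ISIS  (L2)  txn=BusRd+Flush  M[L2]=72
step 26: P2: load  L2  ⟶  ISSS  (L2)  txn=BusRd  M[L2]=72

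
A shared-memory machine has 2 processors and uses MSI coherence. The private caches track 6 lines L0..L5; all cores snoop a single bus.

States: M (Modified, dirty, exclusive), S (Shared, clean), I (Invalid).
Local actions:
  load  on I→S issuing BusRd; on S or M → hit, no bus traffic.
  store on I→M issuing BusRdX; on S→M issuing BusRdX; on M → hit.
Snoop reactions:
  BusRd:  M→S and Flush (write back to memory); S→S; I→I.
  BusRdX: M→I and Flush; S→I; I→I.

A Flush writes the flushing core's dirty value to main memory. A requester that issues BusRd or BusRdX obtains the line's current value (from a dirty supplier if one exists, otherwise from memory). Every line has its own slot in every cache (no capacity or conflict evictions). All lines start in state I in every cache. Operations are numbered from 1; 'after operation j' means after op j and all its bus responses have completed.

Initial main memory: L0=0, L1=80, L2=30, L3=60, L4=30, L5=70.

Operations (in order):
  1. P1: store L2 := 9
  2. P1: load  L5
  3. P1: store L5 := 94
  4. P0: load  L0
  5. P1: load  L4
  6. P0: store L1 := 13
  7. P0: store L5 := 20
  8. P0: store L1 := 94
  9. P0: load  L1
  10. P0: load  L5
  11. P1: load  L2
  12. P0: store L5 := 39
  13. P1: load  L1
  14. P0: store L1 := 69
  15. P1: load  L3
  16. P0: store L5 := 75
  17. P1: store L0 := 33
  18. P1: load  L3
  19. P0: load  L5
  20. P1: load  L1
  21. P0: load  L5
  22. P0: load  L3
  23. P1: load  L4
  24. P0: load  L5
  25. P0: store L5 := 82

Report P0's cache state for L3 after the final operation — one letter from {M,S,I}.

state = S

1. P1: store L2 := 9  bus=[BusRdX]  L2: P0=I P1=M  mem[L2]=30
2. P1: load  L5  bus=[BusRd]  L5: P0=I P1=S  mem[L5]=70
3. P1: store L5 := 94  bus=[BusRdX]  L5: P0=I P1=M  mem[L5]=70
4. P0: load  L0  bus=[BusRd]  L0: P0=S P1=I  mem[L0]=0
5. P1: load  L4  bus=[BusRd]  L4: P0=I P1=S  mem[L4]=30
6. P0: store L1 := 13  bus=[BusRdX]  L1: P0=M P1=I  mem[L1]=80
7. P0: store L5 := 20  bus=[BusRdX,Flush]  L5: P0=M P1=I  mem[L5]=94
8. P0: store L1 := 94  bus=[-]  L1: P0=M P1=I  mem[L1]=80
9. P0: load  L1  bus=[-]  L1: P0=M P1=I  mem[L1]=80
10. P0: load  L5  bus=[-]  L5: P0=M P1=I  mem[L5]=94
11. P1: load  L2  bus=[-]  L2: P0=I P1=M  mem[L2]=30
12. P0: store L5 := 39  bus=[-]  L5: P0=M P1=I  mem[L5]=94
13. P1: load  L1  bus=[BusRd,Flush]  L1: P0=S P1=S  mem[L1]=94
14. P0: store L1 := 69  bus=[BusRdX]  L1: P0=M P1=I  mem[L1]=94
15. P1: load  L3  bus=[BusRd]  L3: P0=I P1=S  mem[L3]=60
16. P0: store L5 := 75  bus=[-]  L5: P0=M P1=I  mem[L5]=94
17. P1: store L0 := 33  bus=[BusRdX]  L0: P0=I P1=M  mem[L0]=0
18. P1: load  L3  bus=[-]  L3: P0=I P1=S  mem[L3]=60
19. P0: load  L5  bus=[-]  L5: P0=M P1=I  mem[L5]=94
20. P1: load  L1  bus=[BusRd,Flush]  L1: P0=S P1=S  mem[L1]=69
21. P0: load  L5  bus=[-]  L5: P0=M P1=I  mem[L5]=94
22. P0: load  L3  bus=[BusRd]  L3: P0=S P1=S  mem[L3]=60
23. P1: load  L4  bus=[-]  L4: P0=I P1=S  mem[L4]=30
24. P0: load  L5  bus=[-]  L5: P0=M P1=I  mem[L5]=94
25. P0: store L5 := 82  bus=[-]  L5: P0=M P1=I  mem[L5]=94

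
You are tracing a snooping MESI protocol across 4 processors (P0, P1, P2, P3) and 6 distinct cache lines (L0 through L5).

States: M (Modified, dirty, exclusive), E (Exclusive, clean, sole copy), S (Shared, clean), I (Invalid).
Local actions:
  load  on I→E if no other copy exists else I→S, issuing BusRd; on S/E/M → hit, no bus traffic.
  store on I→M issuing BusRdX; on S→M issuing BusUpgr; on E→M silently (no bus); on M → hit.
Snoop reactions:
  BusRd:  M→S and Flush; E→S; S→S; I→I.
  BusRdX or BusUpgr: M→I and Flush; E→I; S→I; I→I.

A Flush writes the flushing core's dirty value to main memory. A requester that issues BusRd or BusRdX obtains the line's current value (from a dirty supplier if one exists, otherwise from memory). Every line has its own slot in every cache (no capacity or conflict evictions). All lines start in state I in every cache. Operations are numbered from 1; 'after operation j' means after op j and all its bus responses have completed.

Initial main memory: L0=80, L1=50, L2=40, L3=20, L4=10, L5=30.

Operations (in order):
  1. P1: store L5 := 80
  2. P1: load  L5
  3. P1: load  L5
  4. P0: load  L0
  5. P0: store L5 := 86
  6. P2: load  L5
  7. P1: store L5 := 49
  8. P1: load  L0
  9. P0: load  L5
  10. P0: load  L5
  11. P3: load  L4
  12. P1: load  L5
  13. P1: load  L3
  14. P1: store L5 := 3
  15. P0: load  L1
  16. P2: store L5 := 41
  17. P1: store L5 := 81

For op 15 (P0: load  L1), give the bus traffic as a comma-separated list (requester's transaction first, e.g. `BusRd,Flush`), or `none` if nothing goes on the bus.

[1] P1: store L5 := 80 | P0:I, P1:M(80), P2:I, P3:I | bus: BusRdX
[2] P1: load  L5 | P0:I, P1:M(80), P2:I, P3:I | bus: none
[3] P1: load  L5 | P0:I, P1:M(80), P2:I, P3:I | bus: none
[4] P0: load  L0 | P0:E(80), P1:I, P2:I, P3:I | bus: BusRd
[5] P0: store L5 := 86 | P0:M(86), P1:I, P2:I, P3:I | bus: BusRdX,Flush
[6] P2: load  L5 | P0:S(86), P1:I, P2:S(86), P3:I | bus: BusRd,Flush
[7] P1: store L5 := 49 | P0:I, P1:M(49), P2:I, P3:I | bus: BusRdX
[8] P1: load  L0 | P0:S(80), P1:S(80), P2:I, P3:I | bus: BusRd
[9] P0: load  L5 | P0:S(49), P1:S(49), P2:I, P3:I | bus: BusRd,Flush
[10] P0: load  L5 | P0:S(49), P1:S(49), P2:I, P3:I | bus: none
[11] P3: load  L4 | P0:I, P1:I, P2:I, P3:E(10) | bus: BusRd
[12] P1: load  L5 | P0:S(49), P1:S(49), P2:I, P3:I | bus: none
[13] P1: load  L3 | P0:I, P1:E(20), P2:I, P3:I | bus: BusRd
[14] P1: store L5 := 3 | P0:I, P1:M(3), P2:I, P3:I | bus: BusUpgr
[15] P0: load  L1 | P0:E(50), P1:I, P2:I, P3:I | bus: BusRd
[16] P2: store L5 := 41 | P0:I, P1:I, P2:M(41), P3:I | bus: BusRdX,Flush
[17] P1: store L5 := 81 | P0:I, P1:M(81), P2:I, P3:I | bus: BusRdX,Flush

bus = BusRd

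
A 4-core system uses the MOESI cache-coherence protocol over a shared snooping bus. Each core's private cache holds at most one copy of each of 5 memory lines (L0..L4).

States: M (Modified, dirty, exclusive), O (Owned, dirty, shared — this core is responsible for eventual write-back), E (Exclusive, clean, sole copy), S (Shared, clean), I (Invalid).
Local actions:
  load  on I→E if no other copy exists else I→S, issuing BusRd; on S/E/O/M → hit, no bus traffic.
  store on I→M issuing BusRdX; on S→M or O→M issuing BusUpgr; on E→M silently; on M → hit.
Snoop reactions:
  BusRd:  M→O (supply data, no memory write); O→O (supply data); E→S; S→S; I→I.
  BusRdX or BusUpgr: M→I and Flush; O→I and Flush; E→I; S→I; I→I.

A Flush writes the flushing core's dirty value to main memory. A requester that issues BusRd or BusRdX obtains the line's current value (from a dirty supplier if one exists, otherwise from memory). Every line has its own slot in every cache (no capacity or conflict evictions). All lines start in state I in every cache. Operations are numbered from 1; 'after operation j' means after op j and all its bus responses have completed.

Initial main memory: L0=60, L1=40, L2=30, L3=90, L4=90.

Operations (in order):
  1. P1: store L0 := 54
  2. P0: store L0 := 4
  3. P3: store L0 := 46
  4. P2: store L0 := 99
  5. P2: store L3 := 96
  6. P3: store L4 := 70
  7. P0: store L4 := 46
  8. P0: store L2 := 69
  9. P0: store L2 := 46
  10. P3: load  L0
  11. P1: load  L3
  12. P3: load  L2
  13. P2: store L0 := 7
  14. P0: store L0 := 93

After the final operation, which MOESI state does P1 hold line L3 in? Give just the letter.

state = S

1. P1: store L0 := 54  bus=[BusRdX]  L0: P0=I P1=M P2=I P3=I  mem[L0]=60
2. P0: store L0 := 4  bus=[BusRdX,Flush]  L0: P0=M P1=I P2=I P3=I  mem[L0]=54
3. P3: store L0 := 46  bus=[BusRdX,Flush]  L0: P0=I P1=I P2=I P3=M  mem[L0]=4
4. P2: store L0 := 99  bus=[BusRdX,Flush]  L0: P0=I P1=I P2=M P3=I  mem[L0]=46
5. P2: store L3 := 96  bus=[BusRdX]  L3: P0=I P1=I P2=M P3=I  mem[L3]=90
6. P3: store L4 := 70  bus=[BusRdX]  L4: P0=I P1=I P2=I P3=M  mem[L4]=90
7. P0: store L4 := 46  bus=[BusRdX,Flush]  L4: P0=M P1=I P2=I P3=I  mem[L4]=70
8. P0: store L2 := 69  bus=[BusRdX]  L2: P0=M P1=I P2=I P3=I  mem[L2]=30
9. P0: store L2 := 46  bus=[-]  L2: P0=M P1=I P2=I P3=I  mem[L2]=30
10. P3: load  L0  bus=[BusRd]  L0: P0=I P1=I P2=O P3=S  mem[L0]=46
11. P1: load  L3  bus=[BusRd]  L3: P0=I P1=S P2=O P3=I  mem[L3]=90
12. P3: load  L2  bus=[BusRd]  L2: P0=O P1=I P2=I P3=S  mem[L2]=30
13. P2: store L0 := 7  bus=[BusUpgr]  L0: P0=I P1=I P2=M P3=I  mem[L0]=46
14. P0: store L0 := 93  bus=[BusRdX,Flush]  L0: P0=M P1=I P2=I P3=I  mem[L0]=7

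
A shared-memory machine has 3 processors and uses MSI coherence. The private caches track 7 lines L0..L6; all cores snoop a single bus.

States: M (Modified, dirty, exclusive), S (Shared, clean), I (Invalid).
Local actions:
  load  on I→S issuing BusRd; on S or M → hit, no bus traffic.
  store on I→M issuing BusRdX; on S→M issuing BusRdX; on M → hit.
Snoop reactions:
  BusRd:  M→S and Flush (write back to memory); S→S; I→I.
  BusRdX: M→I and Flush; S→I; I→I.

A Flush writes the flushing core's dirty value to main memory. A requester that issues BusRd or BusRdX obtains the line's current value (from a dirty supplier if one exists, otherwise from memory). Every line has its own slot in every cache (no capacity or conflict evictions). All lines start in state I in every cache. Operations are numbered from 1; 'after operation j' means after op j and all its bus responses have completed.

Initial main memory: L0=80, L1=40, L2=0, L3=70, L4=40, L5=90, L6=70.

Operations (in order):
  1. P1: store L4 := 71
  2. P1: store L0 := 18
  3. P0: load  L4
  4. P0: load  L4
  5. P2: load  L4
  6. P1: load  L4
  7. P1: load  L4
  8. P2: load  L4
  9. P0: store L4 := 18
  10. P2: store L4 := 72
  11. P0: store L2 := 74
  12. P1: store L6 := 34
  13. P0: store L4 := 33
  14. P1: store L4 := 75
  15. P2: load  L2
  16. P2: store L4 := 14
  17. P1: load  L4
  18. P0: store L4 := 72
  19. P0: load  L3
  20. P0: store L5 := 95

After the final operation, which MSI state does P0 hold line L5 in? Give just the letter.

state = M

  op1 P1: store L4 := 71 → I/M/I on L4; bus BusRdX; mem=40
  op2 P1: store L0 := 18 → I/M/I on L0; bus BusRdX; mem=80
  op3 P0: load  L4 → S/S/I on L4; bus BusRd Flush; mem=71
  op4 P0: load  L4 → S/S/I on L4; bus (none); mem=71
  op5 P2: load  L4 → S/S/S on L4; bus BusRd; mem=71
  op6 P1: load  L4 → S/S/S on L4; bus (none); mem=71
  op7 P1: load  L4 → S/S/S on L4; bus (none); mem=71
  op8 P2: load  L4 → S/S/S on L4; bus (none); mem=71
  op9 P0: store L4 := 18 → M/I/I on L4; bus BusRdX; mem=71
  op10 P2: store L4 := 72 → I/I/M on L4; bus BusRdX Flush; mem=18
  op11 P0: store L2 := 74 → M/I/I on L2; bus BusRdX; mem=0
  op12 P1: store L6 := 34 → I/M/I on L6; bus BusRdX; mem=70
  op13 P0: store L4 := 33 → M/I/I on L4; bus BusRdX Flush; mem=72
  op14 P1: store L4 := 75 → I/M/I on L4; bus BusRdX Flush; mem=33
  op15 P2: load  L2 → S/I/S on L2; bus BusRd Flush; mem=74
  op16 P2: store L4 := 14 → I/I/M on L4; bus BusRdX Flush; mem=75
  op17 P1: load  L4 → I/S/S on L4; bus BusRd Flush; mem=14
  op18 P0: store L4 := 72 → M/I/I on L4; bus BusRdX; mem=14
  op19 P0: load  L3 → S/I/I on L3; bus BusRd; mem=70
  op20 P0: store L5 := 95 → M/I/I on L5; bus BusRdX; mem=90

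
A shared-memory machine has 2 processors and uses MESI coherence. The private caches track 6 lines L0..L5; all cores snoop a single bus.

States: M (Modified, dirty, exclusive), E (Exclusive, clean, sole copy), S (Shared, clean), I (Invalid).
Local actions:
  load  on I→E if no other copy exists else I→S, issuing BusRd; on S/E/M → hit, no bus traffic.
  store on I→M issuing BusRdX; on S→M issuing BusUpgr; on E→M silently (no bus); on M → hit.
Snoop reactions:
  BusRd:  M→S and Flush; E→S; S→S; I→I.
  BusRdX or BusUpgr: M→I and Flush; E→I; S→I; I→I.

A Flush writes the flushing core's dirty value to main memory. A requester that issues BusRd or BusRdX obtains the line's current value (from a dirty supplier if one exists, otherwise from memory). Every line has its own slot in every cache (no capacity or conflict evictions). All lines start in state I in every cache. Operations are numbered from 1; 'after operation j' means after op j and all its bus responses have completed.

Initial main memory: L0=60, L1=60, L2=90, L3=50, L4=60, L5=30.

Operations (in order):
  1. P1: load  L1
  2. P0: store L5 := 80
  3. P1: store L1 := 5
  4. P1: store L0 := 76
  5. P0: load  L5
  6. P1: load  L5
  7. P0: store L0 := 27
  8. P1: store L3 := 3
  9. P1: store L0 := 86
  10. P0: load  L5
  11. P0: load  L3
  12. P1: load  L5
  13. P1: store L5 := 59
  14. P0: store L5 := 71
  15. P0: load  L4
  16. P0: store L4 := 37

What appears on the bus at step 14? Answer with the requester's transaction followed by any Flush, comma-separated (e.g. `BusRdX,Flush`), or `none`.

bus = BusRdX,Flush

[1] P1: load  L1 | P0:I, P1:E(60) | bus: BusRd
[2] P0: store L5 := 80 | P0:M(80), P1:I | bus: BusRdX
[3] P1: store L1 := 5 | P0:I, P1:M(5) | bus: none
[4] P1: store L0 := 76 | P0:I, P1:M(76) | bus: BusRdX
[5] P0: load  L5 | P0:M(80), P1:I | bus: none
[6] P1: load  L5 | P0:S(80), P1:S(80) | bus: BusRd,Flush
[7] P0: store L0 := 27 | P0:M(27), P1:I | bus: BusRdX,Flush
[8] P1: store L3 := 3 | P0:I, P1:M(3) | bus: BusRdX
[9] P1: store L0 := 86 | P0:I, P1:M(86) | bus: BusRdX,Flush
[10] P0: load  L5 | P0:S(80), P1:S(80) | bus: none
[11] P0: load  L3 | P0:S(3), P1:S(3) | bus: BusRd,Flush
[12] P1: load  L5 | P0:S(80), P1:S(80) | bus: none
[13] P1: store L5 := 59 | P0:I, P1:M(59) | bus: BusUpgr
[14] P0: store L5 := 71 | P0:M(71), P1:I | bus: BusRdX,Flush
[15] P0: load  L4 | P0:E(60), P1:I | bus: BusRd
[16] P0: store L4 := 37 | P0:M(37), P1:I | bus: none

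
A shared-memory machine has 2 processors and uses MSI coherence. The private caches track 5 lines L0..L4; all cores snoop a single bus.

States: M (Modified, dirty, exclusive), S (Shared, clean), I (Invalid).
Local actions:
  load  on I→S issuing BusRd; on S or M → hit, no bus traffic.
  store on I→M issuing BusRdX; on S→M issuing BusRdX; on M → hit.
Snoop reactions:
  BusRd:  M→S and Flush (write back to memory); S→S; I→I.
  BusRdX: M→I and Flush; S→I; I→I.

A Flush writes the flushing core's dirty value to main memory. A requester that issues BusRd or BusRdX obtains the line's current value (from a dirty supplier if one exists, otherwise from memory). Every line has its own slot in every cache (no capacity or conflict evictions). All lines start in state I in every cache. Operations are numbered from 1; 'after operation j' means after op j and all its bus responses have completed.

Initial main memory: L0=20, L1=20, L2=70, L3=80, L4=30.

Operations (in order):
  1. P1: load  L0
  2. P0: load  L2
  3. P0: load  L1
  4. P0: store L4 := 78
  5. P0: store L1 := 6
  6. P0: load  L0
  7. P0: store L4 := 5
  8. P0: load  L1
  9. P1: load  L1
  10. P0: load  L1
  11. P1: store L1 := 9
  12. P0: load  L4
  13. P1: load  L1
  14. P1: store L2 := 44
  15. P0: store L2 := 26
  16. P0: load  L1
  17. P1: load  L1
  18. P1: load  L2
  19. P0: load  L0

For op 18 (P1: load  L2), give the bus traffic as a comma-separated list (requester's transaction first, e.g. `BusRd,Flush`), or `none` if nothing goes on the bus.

step 1: P1: load  L0  ⟶  IS  (L0)  txn=BusRd  M[L0]=20
step 2: P0: load  L2  ⟶  SI  (L2)  txn=BusRd  M[L2]=70
step 3: P0: load  L1  ⟶  SI  (L1)  txn=BusRd  M[L1]=20
step 4: P0: store L4 := 78  ⟶  MI  (L4)  txn=BusRdX  M[L4]=30
step 5: P0: store L1 := 6  ⟶  MI  (L1)  txn=BusRdX  M[L1]=20
step 6: P0: load  L0  ⟶  SS  (L0)  txn=BusRd  M[L0]=20
step 7: P0: store L4 := 5  ⟶  MI  (L4)  txn=∅  M[L4]=30
step 8: P0: load  L1  ⟶  MI  (L1)  txn=∅  M[L1]=20
step 9: P1: load  L1  ⟶  SS  (L1)  txn=BusRd+Flush  M[L1]=6
step 10: P0: load  L1  ⟶  SS  (L1)  txn=∅  M[L1]=6
step 11: P1: store L1 := 9  ⟶  IM  (L1)  txn=BusRdX  M[L1]=6
step 12: P0: load  L4  ⟶  MI  (L4)  txn=∅  M[L4]=30
step 13: P1: load  L1  ⟶  IM  (L1)  txn=∅  M[L1]=6
step 14: P1: store L2 := 44  ⟶  IM  (L2)  txn=BusRdX  M[L2]=70
step 15: P0: store L2 := 26  ⟶  MI  (L2)  txn=BusRdX+Flush  M[L2]=44
step 16: P0: load  L1  ⟶  SS  (L1)  txn=BusRd+Flush  M[L1]=9
step 17: P1: load  L1  ⟶  SS  (L1)  txn=∅  M[L1]=9
step 18: P1: load  L2  ⟶  SS  (L2)  txn=BusRd+Flush  M[L2]=26
step 19: P0: load  L0  ⟶  SS  (L0)  txn=∅  M[L0]=20

bus = BusRd,Flush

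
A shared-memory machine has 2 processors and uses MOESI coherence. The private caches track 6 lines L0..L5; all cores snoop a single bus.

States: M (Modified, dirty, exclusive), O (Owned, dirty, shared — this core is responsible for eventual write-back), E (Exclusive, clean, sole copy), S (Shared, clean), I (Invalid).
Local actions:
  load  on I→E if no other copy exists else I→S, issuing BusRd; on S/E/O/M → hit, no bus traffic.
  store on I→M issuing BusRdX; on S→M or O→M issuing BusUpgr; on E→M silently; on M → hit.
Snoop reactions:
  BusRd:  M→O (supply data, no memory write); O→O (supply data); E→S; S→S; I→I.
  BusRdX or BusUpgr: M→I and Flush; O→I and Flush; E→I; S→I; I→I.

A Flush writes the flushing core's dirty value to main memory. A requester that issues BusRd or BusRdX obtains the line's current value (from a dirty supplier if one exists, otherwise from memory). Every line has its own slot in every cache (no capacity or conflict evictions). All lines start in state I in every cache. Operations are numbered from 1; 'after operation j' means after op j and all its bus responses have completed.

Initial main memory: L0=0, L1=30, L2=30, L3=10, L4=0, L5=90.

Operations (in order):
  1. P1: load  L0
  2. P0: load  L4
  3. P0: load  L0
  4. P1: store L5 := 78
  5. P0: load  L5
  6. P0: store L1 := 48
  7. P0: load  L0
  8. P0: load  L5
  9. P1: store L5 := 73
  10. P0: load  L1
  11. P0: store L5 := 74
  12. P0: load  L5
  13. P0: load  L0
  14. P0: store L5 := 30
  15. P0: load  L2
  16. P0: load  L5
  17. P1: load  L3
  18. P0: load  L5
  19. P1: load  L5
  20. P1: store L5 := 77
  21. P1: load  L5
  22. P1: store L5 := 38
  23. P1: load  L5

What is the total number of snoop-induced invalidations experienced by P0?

invalidations = 2

step 1: P1: load  L0  ⟶  IE  (L0)  txn=BusRd  M[L0]=0
step 2: P0: load  L4  ⟶  EI  (L4)  txn=BusRd  M[L4]=0
step 3: P0: load  L0  ⟶  SS  (L0)  txn=BusRd  M[L0]=0
step 4: P1: store L5 := 78  ⟶  IM  (L5)  txn=BusRdX  M[L5]=90
step 5: P0: load  L5  ⟶  SO  (L5)  txn=BusRd  M[L5]=90
step 6: P0: store L1 := 48  ⟶  MI  (L1)  txn=BusRdX  M[L1]=30
step 7: P0: load  L0  ⟶  SS  (L0)  txn=∅  M[L0]=0
step 8: P0: load  L5  ⟶  SO  (L5)  txn=∅  M[L5]=90
step 9: P1: store L5 := 73  ⟶  IM  (L5)  txn=BusUpgr  M[L5]=90
step 10: P0: load  L1  ⟶  MI  (L1)  txn=∅  M[L1]=30
step 11: P0: store L5 := 74  ⟶  MI  (L5)  txn=BusRdX+Flush  M[L5]=73
step 12: P0: load  L5  ⟶  MI  (L5)  txn=∅  M[L5]=73
step 13: P0: load  L0  ⟶  SS  (L0)  txn=∅  M[L0]=0
step 14: P0: store L5 := 30  ⟶  MI  (L5)  txn=∅  M[L5]=73
step 15: P0: load  L2  ⟶  EI  (L2)  txn=BusRd  M[L2]=30
step 16: P0: load  L5  ⟶  MI  (L5)  txn=∅  M[L5]=73
step 17: P1: load  L3  ⟶  IE  (L3)  txn=BusRd  M[L3]=10
step 18: P0: load  L5  ⟶  MI  (L5)  txn=∅  M[L5]=73
step 19: P1: load  L5  ⟶  OS  (L5)  txn=BusRd  M[L5]=73
step 20: P1: store L5 := 77  ⟶  IM  (L5)  txn=BusUpgr+Flush  M[L5]=30
step 21: P1: load  L5  ⟶  IM  (L5)  txn=∅  M[L5]=30
step 22: P1: store L5 := 38  ⟶  IM  (L5)  txn=∅  M[L5]=30
step 23: P1: load  L5  ⟶  IM  (L5)  txn=∅  M[L5]=30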